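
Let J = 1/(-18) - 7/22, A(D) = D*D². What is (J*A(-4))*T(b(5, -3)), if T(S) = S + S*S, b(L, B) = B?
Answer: 4736/33 ≈ 143.52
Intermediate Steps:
A(D) = D³
T(S) = S + S²
J = -37/99 (J = 1*(-1/18) - 7*1/22 = -1/18 - 7/22 = -37/99 ≈ -0.37374)
(J*A(-4))*T(b(5, -3)) = (-37/99*(-4)³)*(-3*(1 - 3)) = (-37/99*(-64))*(-3*(-2)) = (2368/99)*6 = 4736/33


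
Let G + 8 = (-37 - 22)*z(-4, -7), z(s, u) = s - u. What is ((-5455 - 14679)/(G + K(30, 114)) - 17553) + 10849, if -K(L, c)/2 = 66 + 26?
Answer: -2453642/369 ≈ -6649.4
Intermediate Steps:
G = -185 (G = -8 + (-37 - 22)*(-4 - 1*(-7)) = -8 - 59*(-4 + 7) = -8 - 59*3 = -8 - 177 = -185)
K(L, c) = -184 (K(L, c) = -2*(66 + 26) = -2*92 = -184)
((-5455 - 14679)/(G + K(30, 114)) - 17553) + 10849 = ((-5455 - 14679)/(-185 - 184) - 17553) + 10849 = (-20134/(-369) - 17553) + 10849 = (-20134*(-1/369) - 17553) + 10849 = (20134/369 - 17553) + 10849 = -6456923/369 + 10849 = -2453642/369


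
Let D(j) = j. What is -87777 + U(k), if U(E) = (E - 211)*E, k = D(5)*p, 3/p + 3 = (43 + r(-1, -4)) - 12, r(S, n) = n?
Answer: -5626143/64 ≈ -87909.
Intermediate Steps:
p = ⅛ (p = 3/(-3 + ((43 - 4) - 12)) = 3/(-3 + (39 - 12)) = 3/(-3 + 27) = 3/24 = 3*(1/24) = ⅛ ≈ 0.12500)
k = 5/8 (k = 5*(⅛) = 5/8 ≈ 0.62500)
U(E) = E*(-211 + E) (U(E) = (-211 + E)*E = E*(-211 + E))
-87777 + U(k) = -87777 + 5*(-211 + 5/8)/8 = -87777 + (5/8)*(-1683/8) = -87777 - 8415/64 = -5626143/64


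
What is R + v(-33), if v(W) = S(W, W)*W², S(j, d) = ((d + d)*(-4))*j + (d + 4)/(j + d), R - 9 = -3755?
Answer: -18981271/2 ≈ -9.4906e+6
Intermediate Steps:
R = -3746 (R = 9 - 3755 = -3746)
S(j, d) = (4 + d)/(d + j) - 8*d*j (S(j, d) = ((2*d)*(-4))*j + (4 + d)/(d + j) = (-8*d)*j + (4 + d)/(d + j) = -8*d*j + (4 + d)/(d + j) = (4 + d)/(d + j) - 8*d*j)
v(W) = W*(4 + W - 16*W³)/2 (v(W) = ((4 + W - 8*W*W² - 8*W*W²)/(W + W))*W² = ((4 + W - 8*W³ - 8*W³)/((2*W)))*W² = ((1/(2*W))*(4 + W - 16*W³))*W² = ((4 + W - 16*W³)/(2*W))*W² = W*(4 + W - 16*W³)/2)
R + v(-33) = -3746 + (½)*(-33)*(4 - 33 - 16*(-33)³) = -3746 + (½)*(-33)*(4 - 33 - 16*(-35937)) = -3746 + (½)*(-33)*(4 - 33 + 574992) = -3746 + (½)*(-33)*574963 = -3746 - 18973779/2 = -18981271/2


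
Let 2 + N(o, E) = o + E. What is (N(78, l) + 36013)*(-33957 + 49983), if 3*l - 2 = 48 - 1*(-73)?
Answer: 579019380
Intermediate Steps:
l = 41 (l = ⅔ + (48 - 1*(-73))/3 = ⅔ + (48 + 73)/3 = ⅔ + (⅓)*121 = ⅔ + 121/3 = 41)
N(o, E) = -2 + E + o (N(o, E) = -2 + (o + E) = -2 + (E + o) = -2 + E + o)
(N(78, l) + 36013)*(-33957 + 49983) = ((-2 + 41 + 78) + 36013)*(-33957 + 49983) = (117 + 36013)*16026 = 36130*16026 = 579019380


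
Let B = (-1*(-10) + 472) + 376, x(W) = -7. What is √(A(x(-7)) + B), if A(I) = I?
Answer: √851 ≈ 29.172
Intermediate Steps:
B = 858 (B = (10 + 472) + 376 = 482 + 376 = 858)
√(A(x(-7)) + B) = √(-7 + 858) = √851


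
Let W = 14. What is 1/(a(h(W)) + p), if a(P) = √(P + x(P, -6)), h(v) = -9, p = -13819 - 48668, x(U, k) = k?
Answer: -20829/1301541728 - I*√15/3904625184 ≈ -1.6003e-5 - 9.919e-10*I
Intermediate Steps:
p = -62487
a(P) = √(-6 + P) (a(P) = √(P - 6) = √(-6 + P))
1/(a(h(W)) + p) = 1/(√(-6 - 9) - 62487) = 1/(√(-15) - 62487) = 1/(I*√15 - 62487) = 1/(-62487 + I*√15)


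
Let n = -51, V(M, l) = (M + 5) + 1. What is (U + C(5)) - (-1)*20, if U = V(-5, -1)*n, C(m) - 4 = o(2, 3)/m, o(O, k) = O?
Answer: -133/5 ≈ -26.600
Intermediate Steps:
V(M, l) = 6 + M (V(M, l) = (5 + M) + 1 = 6 + M)
C(m) = 4 + 2/m
U = -51 (U = (6 - 5)*(-51) = 1*(-51) = -51)
(U + C(5)) - (-1)*20 = (-51 + (4 + 2/5)) - (-1)*20 = (-51 + (4 + 2*(1/5))) - 1*(-20) = (-51 + (4 + 2/5)) + 20 = (-51 + 22/5) + 20 = -233/5 + 20 = -133/5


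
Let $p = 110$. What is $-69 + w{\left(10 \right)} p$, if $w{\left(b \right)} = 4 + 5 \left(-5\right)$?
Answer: $-2379$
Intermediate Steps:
$w{\left(b \right)} = -21$ ($w{\left(b \right)} = 4 - 25 = -21$)
$-69 + w{\left(10 \right)} p = -69 - 2310 = -2379$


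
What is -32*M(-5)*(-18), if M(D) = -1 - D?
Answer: 2304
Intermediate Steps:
-32*M(-5)*(-18) = -32*(-1 - 1*(-5))*(-18) = -32*(-1 + 5)*(-18) = -32*4*(-18) = -128*(-18) = 2304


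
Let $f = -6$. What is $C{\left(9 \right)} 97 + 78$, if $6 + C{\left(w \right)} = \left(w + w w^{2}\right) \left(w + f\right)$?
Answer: $214254$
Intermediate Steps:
$C{\left(w \right)} = -6 + \left(-6 + w\right) \left(w + w^{3}\right)$ ($C{\left(w \right)} = -6 + \left(w + w w^{2}\right) \left(w - 6\right) = -6 + \left(w + w^{3}\right) \left(-6 + w\right) = -6 + \left(-6 + w\right) \left(w + w^{3}\right)$)
$C{\left(9 \right)} 97 + 78 = \left(-6 + 9^{2} + 9^{4} - 54 - 6 \cdot 9^{3}\right) 97 + 78 = \left(-6 + 81 + 6561 - 54 - 4374\right) 97 + 78 = 2208 \cdot 97 + 78 = 214176 + 78 = 214254$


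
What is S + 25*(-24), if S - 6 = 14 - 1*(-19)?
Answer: -561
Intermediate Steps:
S = 39 (S = 6 + (14 - 1*(-19)) = 6 + (14 + 19) = 6 + 33 = 39)
S + 25*(-24) = 39 + 25*(-24) = 39 - 600 = -561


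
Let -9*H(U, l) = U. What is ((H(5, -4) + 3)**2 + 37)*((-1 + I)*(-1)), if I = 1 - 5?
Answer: 17405/81 ≈ 214.88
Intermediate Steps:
I = -4
H(U, l) = -U/9
((H(5, -4) + 3)**2 + 37)*((-1 + I)*(-1)) = ((-1/9*5 + 3)**2 + 37)*((-1 - 4)*(-1)) = ((-5/9 + 3)**2 + 37)*(-5*(-1)) = ((22/9)**2 + 37)*5 = (484/81 + 37)*5 = (3481/81)*5 = 17405/81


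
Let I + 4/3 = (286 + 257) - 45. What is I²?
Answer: 2220100/9 ≈ 2.4668e+5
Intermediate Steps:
I = 1490/3 (I = -4/3 + ((286 + 257) - 45) = -4/3 + (543 - 45) = -4/3 + 498 = 1490/3 ≈ 496.67)
I² = (1490/3)² = 2220100/9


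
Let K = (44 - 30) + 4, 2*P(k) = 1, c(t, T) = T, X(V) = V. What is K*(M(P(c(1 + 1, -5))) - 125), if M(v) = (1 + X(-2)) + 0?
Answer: -2268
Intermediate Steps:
P(k) = ½ (P(k) = (½)*1 = ½)
M(v) = -1 (M(v) = (1 - 2) + 0 = -1 + 0 = -1)
K = 18 (K = 14 + 4 = 18)
K*(M(P(c(1 + 1, -5))) - 125) = 18*(-1 - 125) = 18*(-126) = -2268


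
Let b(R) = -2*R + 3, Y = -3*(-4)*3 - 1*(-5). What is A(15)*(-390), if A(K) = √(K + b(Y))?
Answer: -3120*I ≈ -3120.0*I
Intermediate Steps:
Y = 41 (Y = 12*3 + 5 = 36 + 5 = 41)
b(R) = 3 - 2*R
A(K) = √(-79 + K) (A(K) = √(K + (3 - 2*41)) = √(K + (3 - 82)) = √(K - 79) = √(-79 + K))
A(15)*(-390) = √(-79 + 15)*(-390) = √(-64)*(-390) = (8*I)*(-390) = -3120*I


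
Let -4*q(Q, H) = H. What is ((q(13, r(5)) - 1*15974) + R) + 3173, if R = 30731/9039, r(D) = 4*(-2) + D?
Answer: -462682915/36156 ≈ -12797.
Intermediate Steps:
r(D) = -8 + D
q(Q, H) = -H/4
R = 30731/9039 (R = 30731*(1/9039) = 30731/9039 ≈ 3.3998)
((q(13, r(5)) - 1*15974) + R) + 3173 = ((-(-8 + 5)/4 - 1*15974) + 30731/9039) + 3173 = ((-¼*(-3) - 15974) + 30731/9039) + 3173 = ((¾ - 15974) + 30731/9039) + 3173 = (-63893/4 + 30731/9039) + 3173 = -577405903/36156 + 3173 = -462682915/36156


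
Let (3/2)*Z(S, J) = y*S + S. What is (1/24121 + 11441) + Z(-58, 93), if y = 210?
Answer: 237519490/72363 ≈ 3282.3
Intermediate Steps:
Z(S, J) = 422*S/3 (Z(S, J) = 2*(210*S + S)/3 = 2*(211*S)/3 = 422*S/3)
(1/24121 + 11441) + Z(-58, 93) = (1/24121 + 11441) + (422/3)*(-58) = (1/24121 + 11441) - 24476/3 = 275968362/24121 - 24476/3 = 237519490/72363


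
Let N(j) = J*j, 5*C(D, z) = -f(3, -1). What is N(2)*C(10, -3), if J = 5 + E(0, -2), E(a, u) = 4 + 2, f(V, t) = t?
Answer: 22/5 ≈ 4.4000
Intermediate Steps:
E(a, u) = 6
C(D, z) = 1/5 (C(D, z) = (-1*(-1))/5 = (1/5)*1 = 1/5)
J = 11 (J = 5 + 6 = 11)
N(j) = 11*j
N(2)*C(10, -3) = (11*2)*(1/5) = 22*(1/5) = 22/5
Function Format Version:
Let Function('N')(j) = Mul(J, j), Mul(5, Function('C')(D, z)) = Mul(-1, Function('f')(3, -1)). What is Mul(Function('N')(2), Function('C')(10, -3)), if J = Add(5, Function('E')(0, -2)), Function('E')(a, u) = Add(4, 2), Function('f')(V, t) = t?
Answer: Rational(22, 5) ≈ 4.4000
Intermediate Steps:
Function('E')(a, u) = 6
Function('C')(D, z) = Rational(1, 5) (Function('C')(D, z) = Mul(Rational(1, 5), Mul(-1, -1)) = Mul(Rational(1, 5), 1) = Rational(1, 5))
J = 11 (J = Add(5, 6) = 11)
Function('N')(j) = Mul(11, j)
Mul(Function('N')(2), Function('C')(10, -3)) = Mul(Mul(11, 2), Rational(1, 5)) = Mul(22, Rational(1, 5)) = Rational(22, 5)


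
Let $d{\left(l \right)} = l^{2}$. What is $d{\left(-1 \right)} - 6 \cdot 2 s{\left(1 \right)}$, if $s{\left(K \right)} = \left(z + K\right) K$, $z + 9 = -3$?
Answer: $133$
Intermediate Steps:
$z = -12$ ($z = -9 - 3 = -12$)
$s{\left(K \right)} = K \left(-12 + K\right)$ ($s{\left(K \right)} = \left(-12 + K\right) K = K \left(-12 + K\right)$)
$d{\left(-1 \right)} - 6 \cdot 2 s{\left(1 \right)} = \left(-1\right)^{2} - 6 \cdot 2 \cdot 1 \left(-12 + 1\right) = 1 - 6 \cdot 2 \cdot 1 \left(-11\right) = 1 - 6 \cdot 2 \left(-11\right) = 1 - -132 = 1 + 132 = 133$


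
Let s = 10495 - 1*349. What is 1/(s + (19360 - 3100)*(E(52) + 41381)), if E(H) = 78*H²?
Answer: 1/4102294326 ≈ 2.4377e-10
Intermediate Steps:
s = 10146 (s = 10495 - 349 = 10146)
1/(s + (19360 - 3100)*(E(52) + 41381)) = 1/(10146 + (19360 - 3100)*(78*52² + 41381)) = 1/(10146 + 16260*(78*2704 + 41381)) = 1/(10146 + 16260*(210912 + 41381)) = 1/(10146 + 16260*252293) = 1/(10146 + 4102284180) = 1/4102294326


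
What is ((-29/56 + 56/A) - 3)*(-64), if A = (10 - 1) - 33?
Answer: 7864/21 ≈ 374.48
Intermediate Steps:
A = -24 (A = 9 - 33 = -24)
((-29/56 + 56/A) - 3)*(-64) = ((-29/56 + 56/(-24)) - 3)*(-64) = ((-29*1/56 + 56*(-1/24)) - 3)*(-64) = ((-29/56 - 7/3) - 3)*(-64) = (-479/168 - 3)*(-64) = -983/168*(-64) = 7864/21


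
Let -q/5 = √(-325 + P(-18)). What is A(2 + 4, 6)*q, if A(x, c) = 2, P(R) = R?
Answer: -70*I*√7 ≈ -185.2*I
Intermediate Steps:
q = -35*I*√7 (q = -5*√(-325 - 18) = -35*I*√7 ≈ -92.601*I)
A(2 + 4, 6)*q = 2*(-35*I*√7) = -70*I*√7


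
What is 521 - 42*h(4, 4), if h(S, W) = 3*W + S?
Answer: -151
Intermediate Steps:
h(S, W) = S + 3*W
521 - 42*h(4, 4) = 521 - 42*(4 + 3*4) = 521 - 42*(4 + 12) = 521 - 42*16 = 521 - 1*672 = 521 - 672 = -151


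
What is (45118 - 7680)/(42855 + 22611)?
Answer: 18719/32733 ≈ 0.57187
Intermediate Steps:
(45118 - 7680)/(42855 + 22611) = 37438/65466 = 37438*(1/65466) = 18719/32733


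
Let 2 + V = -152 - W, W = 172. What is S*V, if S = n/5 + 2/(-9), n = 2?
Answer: -2608/45 ≈ -57.956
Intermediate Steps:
S = 8/45 (S = 2/5 + 2/(-9) = 2*(⅕) + 2*(-⅑) = ⅖ - 2/9 = 8/45 ≈ 0.17778)
V = -326 (V = -2 + (-152 - 1*172) = -2 + (-152 - 172) = -2 - 324 = -326)
S*V = (8/45)*(-326) = -2608/45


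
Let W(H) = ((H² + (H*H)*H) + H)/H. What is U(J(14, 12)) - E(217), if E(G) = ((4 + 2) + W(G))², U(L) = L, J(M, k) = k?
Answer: -2238519957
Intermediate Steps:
W(H) = (H + H² + H³)/H (W(H) = ((H² + H²*H) + H)/H = ((H² + H³) + H)/H = (H + H² + H³)/H)
E(G) = (7 + G + G²)² (E(G) = ((4 + 2) + (1 + G + G²))² = (6 + (1 + G + G²))² = (7 + G + G²)²)
U(J(14, 12)) - E(217) = 12 - (7 + 217 + 217²)² = 12 - (7 + 217 + 47089)² = 12 - 1*47313² = 12 - 1*2238519969 = 12 - 2238519969 = -2238519957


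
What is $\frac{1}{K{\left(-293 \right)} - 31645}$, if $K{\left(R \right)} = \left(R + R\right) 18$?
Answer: $- \frac{1}{42193} \approx -2.3701 \cdot 10^{-5}$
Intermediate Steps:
$K{\left(R \right)} = 36 R$ ($K{\left(R \right)} = 2 R 18 = 36 R$)
$\frac{1}{K{\left(-293 \right)} - 31645} = \frac{1}{36 \left(-293\right) - 31645} = \frac{1}{-10548 - 31645} = \frac{1}{-42193} = - \frac{1}{42193}$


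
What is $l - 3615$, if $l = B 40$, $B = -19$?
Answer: $-4375$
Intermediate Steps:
$l = -760$ ($l = \left(-19\right) 40 = -760$)
$l - 3615 = -760 - 3615 = -4375$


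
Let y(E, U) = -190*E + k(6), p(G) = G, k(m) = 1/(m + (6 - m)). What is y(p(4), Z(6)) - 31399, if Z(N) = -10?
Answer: -192953/6 ≈ -32159.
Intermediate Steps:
k(m) = ⅙ (k(m) = 1/6 = ⅙)
y(E, U) = ⅙ - 190*E (y(E, U) = -190*E + ⅙ = ⅙ - 190*E)
y(p(4), Z(6)) - 31399 = (⅙ - 190*4) - 31399 = (⅙ - 760) - 31399 = -4559/6 - 31399 = -192953/6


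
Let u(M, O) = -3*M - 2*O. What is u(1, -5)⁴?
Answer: 2401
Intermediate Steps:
u(1, -5)⁴ = (-3*1 - 2*(-5))⁴ = (-3 + 10)⁴ = 7⁴ = 2401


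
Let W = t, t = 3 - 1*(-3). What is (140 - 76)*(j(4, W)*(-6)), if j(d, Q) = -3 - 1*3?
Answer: 2304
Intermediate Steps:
t = 6 (t = 3 + 3 = 6)
W = 6
j(d, Q) = -6 (j(d, Q) = -3 - 3 = -6)
(140 - 76)*(j(4, W)*(-6)) = (140 - 76)*(-6*(-6)) = 64*36 = 2304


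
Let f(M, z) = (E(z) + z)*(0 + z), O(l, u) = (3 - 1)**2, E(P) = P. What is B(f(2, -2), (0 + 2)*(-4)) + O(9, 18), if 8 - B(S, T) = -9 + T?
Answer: 29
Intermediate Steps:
O(l, u) = 4 (O(l, u) = 2**2 = 4)
f(M, z) = 2*z**2 (f(M, z) = (z + z)*(0 + z) = (2*z)*z = 2*z**2)
B(S, T) = 17 - T (B(S, T) = 8 - (-9 + T) = 8 + (9 - T) = 17 - T)
B(f(2, -2), (0 + 2)*(-4)) + O(9, 18) = (17 - (0 + 2)*(-4)) + 4 = (17 - 2*(-4)) + 4 = (17 - 1*(-8)) + 4 = (17 + 8) + 4 = 25 + 4 = 29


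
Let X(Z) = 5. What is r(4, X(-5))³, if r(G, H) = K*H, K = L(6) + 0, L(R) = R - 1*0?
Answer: 27000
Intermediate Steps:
L(R) = R (L(R) = R + 0 = R)
K = 6 (K = 6 + 0 = 6)
r(G, H) = 6*H
r(4, X(-5))³ = (6*5)³ = 30³ = 27000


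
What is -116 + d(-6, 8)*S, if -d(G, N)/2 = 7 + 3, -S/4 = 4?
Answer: 204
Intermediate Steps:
S = -16 (S = -4*4 = -16)
d(G, N) = -20 (d(G, N) = -2*(7 + 3) = -2*10 = -20)
-116 + d(-6, 8)*S = -116 - 20*(-16) = -116 + 320 = 204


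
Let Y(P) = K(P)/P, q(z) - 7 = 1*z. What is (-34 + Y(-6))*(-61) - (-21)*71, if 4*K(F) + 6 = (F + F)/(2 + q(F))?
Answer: 42475/12 ≈ 3539.6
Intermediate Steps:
q(z) = 7 + z (q(z) = 7 + 1*z = 7 + z)
K(F) = -3/2 + F/(2*(9 + F)) (K(F) = -3/2 + ((F + F)/(2 + (7 + F)))/4 = -3/2 + ((2*F)/(9 + F))/4 = -3/2 + (2*F/(9 + F))/4 = -3/2 + F/(2*(9 + F)))
Y(P) = (-27/2 - P)/(P*(9 + P)) (Y(P) = ((-27/2 - P)/(9 + P))/P = (-27/2 - P)/(P*(9 + P)))
(-34 + Y(-6))*(-61) - (-21)*71 = (-34 + (-27/2 - 1*(-6))/((-6)*(9 - 6)))*(-61) - (-21)*71 = (-34 - ⅙*(-27/2 + 6)/3)*(-61) - 1*(-1491) = (-34 - ⅙*⅓*(-15/2))*(-61) + 1491 = (-34 + 5/12)*(-61) + 1491 = -403/12*(-61) + 1491 = 24583/12 + 1491 = 42475/12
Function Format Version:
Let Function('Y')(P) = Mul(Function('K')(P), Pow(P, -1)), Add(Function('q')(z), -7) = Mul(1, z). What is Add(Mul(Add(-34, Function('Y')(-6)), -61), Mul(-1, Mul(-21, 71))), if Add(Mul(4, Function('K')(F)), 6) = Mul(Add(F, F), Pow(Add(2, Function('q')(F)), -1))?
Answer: Rational(42475, 12) ≈ 3539.6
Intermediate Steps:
Function('q')(z) = Add(7, z) (Function('q')(z) = Add(7, Mul(1, z)) = Add(7, z))
Function('K')(F) = Add(Rational(-3, 2), Mul(Rational(1, 2), F, Pow(Add(9, F), -1))) (Function('K')(F) = Add(Rational(-3, 2), Mul(Rational(1, 4), Mul(Add(F, F), Pow(Add(2, Add(7, F)), -1)))) = Add(Rational(-3, 2), Mul(Rational(1, 4), Mul(Mul(2, F), Pow(Add(9, F), -1)))) = Add(Rational(-3, 2), Mul(Rational(1, 4), Mul(2, F, Pow(Add(9, F), -1)))) = Add(Rational(-3, 2), Mul(Rational(1, 2), F, Pow(Add(9, F), -1))))
Function('Y')(P) = Mul(Pow(P, -1), Pow(Add(9, P), -1), Add(Rational(-27, 2), Mul(-1, P))) (Function('Y')(P) = Mul(Mul(Pow(Add(9, P), -1), Add(Rational(-27, 2), Mul(-1, P))), Pow(P, -1)) = Mul(Pow(P, -1), Pow(Add(9, P), -1), Add(Rational(-27, 2), Mul(-1, P))))
Add(Mul(Add(-34, Function('Y')(-6)), -61), Mul(-1, Mul(-21, 71))) = Add(Mul(Add(-34, Mul(Pow(-6, -1), Pow(Add(9, -6), -1), Add(Rational(-27, 2), Mul(-1, -6)))), -61), Mul(-1, Mul(-21, 71))) = Add(Mul(Add(-34, Mul(Rational(-1, 6), Pow(3, -1), Add(Rational(-27, 2), 6))), -61), Mul(-1, -1491)) = Add(Mul(Add(-34, Mul(Rational(-1, 6), Rational(1, 3), Rational(-15, 2))), -61), 1491) = Add(Mul(Add(-34, Rational(5, 12)), -61), 1491) = Add(Mul(Rational(-403, 12), -61), 1491) = Add(Rational(24583, 12), 1491) = Rational(42475, 12)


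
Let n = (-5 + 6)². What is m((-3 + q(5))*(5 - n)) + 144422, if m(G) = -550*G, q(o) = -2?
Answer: 155422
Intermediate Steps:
n = 1 (n = 1² = 1)
m((-3 + q(5))*(5 - n)) + 144422 = -550*(-3 - 2)*(5 - 1*1) + 144422 = -(-2750)*(5 - 1) + 144422 = -(-2750)*4 + 144422 = -550*(-20) + 144422 = 11000 + 144422 = 155422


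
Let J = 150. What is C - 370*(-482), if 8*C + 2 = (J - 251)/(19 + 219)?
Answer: 339558783/1904 ≈ 1.7834e+5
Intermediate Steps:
C = -577/1904 (C = -¼ + ((150 - 251)/(19 + 219))/8 = -¼ + (-101/238)/8 = -¼ + (-101*1/238)/8 = -¼ + (⅛)*(-101/238) = -¼ - 101/1904 = -577/1904 ≈ -0.30305)
C - 370*(-482) = -577/1904 - 370*(-482) = -577/1904 + 178340 = 339558783/1904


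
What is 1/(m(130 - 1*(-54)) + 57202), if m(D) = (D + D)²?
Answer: 1/192626 ≈ 5.1914e-6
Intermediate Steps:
m(D) = 4*D² (m(D) = (2*D)² = 4*D²)
1/(m(130 - 1*(-54)) + 57202) = 1/(4*(130 - 1*(-54))² + 57202) = 1/(4*(130 + 54)² + 57202) = 1/(4*184² + 57202) = 1/(4*33856 + 57202) = 1/(135424 + 57202) = 1/192626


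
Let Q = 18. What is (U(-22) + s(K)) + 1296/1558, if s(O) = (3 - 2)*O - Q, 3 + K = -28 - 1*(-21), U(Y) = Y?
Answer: -38302/779 ≈ -49.168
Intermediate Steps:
K = -10 (K = -3 + (-28 - 1*(-21)) = -3 + (-28 + 21) = -3 - 7 = -10)
s(O) = -18 + O (s(O) = (3 - 2)*O - 1*18 = 1*O - 18 = O - 18 = -18 + O)
(U(-22) + s(K)) + 1296/1558 = (-22 + (-18 - 10)) + 1296/1558 = (-22 - 28) + 1296*(1/1558) = -50 + 648/779 = -38302/779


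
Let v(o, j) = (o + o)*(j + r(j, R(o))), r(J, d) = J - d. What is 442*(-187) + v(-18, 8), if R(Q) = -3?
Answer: -83338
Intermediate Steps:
v(o, j) = 2*o*(3 + 2*j) (v(o, j) = (o + o)*(j + (j - 1*(-3))) = (2*o)*(j + (j + 3)) = (2*o)*(j + (3 + j)) = (2*o)*(3 + 2*j) = 2*o*(3 + 2*j))
442*(-187) + v(-18, 8) = 442*(-187) + 2*(-18)*(3 + 2*8) = -82654 + 2*(-18)*(3 + 16) = -82654 + 2*(-18)*19 = -82654 - 684 = -83338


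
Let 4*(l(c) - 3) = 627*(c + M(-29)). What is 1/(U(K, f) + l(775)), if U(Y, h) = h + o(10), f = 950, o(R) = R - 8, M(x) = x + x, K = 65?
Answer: 4/453379 ≈ 8.8226e-6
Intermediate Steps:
M(x) = 2*x
o(R) = -8 + R
U(Y, h) = 2 + h (U(Y, h) = h + (-8 + 10) = h + 2 = 2 + h)
l(c) = -18177/2 + 627*c/4 (l(c) = 3 + (627*(c + 2*(-29)))/4 = 3 + (627*(c - 58))/4 = 3 + (627*(-58 + c))/4 = 3 + (-36366 + 627*c)/4 = 3 + (-18183/2 + 627*c/4) = -18177/2 + 627*c/4)
1/(U(K, f) + l(775)) = 1/((2 + 950) + (-18177/2 + (627/4)*775)) = 1/(952 + (-18177/2 + 485925/4)) = 1/(952 + 449571/4) = 1/(453379/4) = 4/453379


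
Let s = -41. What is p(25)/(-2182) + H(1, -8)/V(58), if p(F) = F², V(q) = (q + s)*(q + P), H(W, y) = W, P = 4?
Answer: -164142/574957 ≈ -0.28549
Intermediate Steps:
V(q) = (-41 + q)*(4 + q) (V(q) = (q - 41)*(q + 4) = (-41 + q)*(4 + q))
p(25)/(-2182) + H(1, -8)/V(58) = 25²/(-2182) + 1/(-164 + 58² - 37*58) = 625*(-1/2182) + 1/(-164 + 3364 - 2146) = -625/2182 + 1/1054 = -164142/574957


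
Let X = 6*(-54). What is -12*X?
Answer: 3888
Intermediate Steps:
X = -324
-12*X = -12*(-324) = 3888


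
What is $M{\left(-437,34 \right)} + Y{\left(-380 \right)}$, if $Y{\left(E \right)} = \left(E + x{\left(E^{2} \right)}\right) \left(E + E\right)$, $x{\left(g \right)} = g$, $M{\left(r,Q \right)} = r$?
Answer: $-109455637$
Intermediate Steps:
$Y{\left(E \right)} = 2 E \left(E + E^{2}\right)$ ($Y{\left(E \right)} = \left(E + E^{2}\right) \left(E + E\right) = \left(E + E^{2}\right) 2 E = 2 E \left(E + E^{2}\right)$)
$M{\left(-437,34 \right)} + Y{\left(-380 \right)} = -437 + 2 \left(-380\right)^{2} \left(1 - 380\right) = -437 + 2 \cdot 144400 \left(-379\right) = -437 - 109455200 = -109455637$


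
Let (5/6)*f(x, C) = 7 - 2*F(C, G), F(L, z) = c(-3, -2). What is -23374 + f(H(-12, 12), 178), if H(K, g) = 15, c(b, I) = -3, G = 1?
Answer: -116792/5 ≈ -23358.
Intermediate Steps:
F(L, z) = -3
f(x, C) = 78/5 (f(x, C) = 6*(7 - 2*(-3))/5 = 6*(7 + 6)/5 = (6/5)*13 = 78/5)
-23374 + f(H(-12, 12), 178) = -23374 + 78/5 = -116792/5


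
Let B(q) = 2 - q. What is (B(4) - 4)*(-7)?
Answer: 42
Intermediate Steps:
(B(4) - 4)*(-7) = ((2 - 1*4) - 4)*(-7) = ((2 - 4) - 4)*(-7) = (-2 - 4)*(-7) = -6*(-7) = 42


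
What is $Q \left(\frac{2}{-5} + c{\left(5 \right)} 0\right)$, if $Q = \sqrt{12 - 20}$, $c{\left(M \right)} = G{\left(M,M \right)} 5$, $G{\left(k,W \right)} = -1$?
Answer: $- \frac{4 i \sqrt{2}}{5} \approx - 1.1314 i$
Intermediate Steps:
$c{\left(M \right)} = -5$ ($c{\left(M \right)} = \left(-1\right) 5 = -5$)
$Q = 2 i \sqrt{2}$ ($Q = \sqrt{-8} = 2 i \sqrt{2} \approx 2.8284 i$)
$Q \left(\frac{2}{-5} + c{\left(5 \right)} 0\right) = 2 i \sqrt{2} \left(\frac{2}{-5} - 0\right) = 2 i \sqrt{2} \left(2 \left(- \frac{1}{5}\right) + 0\right) = 2 i \sqrt{2} \left(- \frac{2}{5} + 0\right) = 2 i \sqrt{2} \left(- \frac{2}{5}\right) = - \frac{4 i \sqrt{2}}{5}$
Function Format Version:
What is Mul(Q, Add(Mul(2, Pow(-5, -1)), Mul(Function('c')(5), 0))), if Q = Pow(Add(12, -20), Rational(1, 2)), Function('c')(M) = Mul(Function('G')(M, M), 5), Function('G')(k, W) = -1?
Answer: Mul(Rational(-4, 5), I, Pow(2, Rational(1, 2))) ≈ Mul(-1.1314, I)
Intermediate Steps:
Function('c')(M) = -5 (Function('c')(M) = Mul(-1, 5) = -5)
Q = Mul(2, I, Pow(2, Rational(1, 2))) (Q = Pow(-8, Rational(1, 2)) = Mul(2, I, Pow(2, Rational(1, 2))) ≈ Mul(2.8284, I))
Mul(Q, Add(Mul(2, Pow(-5, -1)), Mul(Function('c')(5), 0))) = Mul(Mul(2, I, Pow(2, Rational(1, 2))), Add(Mul(2, Pow(-5, -1)), Mul(-5, 0))) = Mul(Mul(2, I, Pow(2, Rational(1, 2))), Add(Mul(2, Rational(-1, 5)), 0)) = Mul(Mul(2, I, Pow(2, Rational(1, 2))), Add(Rational(-2, 5), 0)) = Mul(Mul(2, I, Pow(2, Rational(1, 2))), Rational(-2, 5)) = Mul(Rational(-4, 5), I, Pow(2, Rational(1, 2)))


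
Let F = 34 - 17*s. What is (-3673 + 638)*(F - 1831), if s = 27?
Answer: 6846960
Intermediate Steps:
F = -425 (F = 34 - 17*27 = 34 - 459 = -425)
(-3673 + 638)*(F - 1831) = (-3673 + 638)*(-425 - 1831) = -3035*(-2256) = 6846960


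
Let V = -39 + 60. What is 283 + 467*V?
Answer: 10090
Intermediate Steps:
V = 21
283 + 467*V = 283 + 467*21 = 283 + 9807 = 10090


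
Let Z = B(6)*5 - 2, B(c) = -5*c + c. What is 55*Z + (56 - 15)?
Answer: -6669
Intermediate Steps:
B(c) = -4*c
Z = -122 (Z = -4*6*5 - 2 = -24*5 - 2 = -120 - 2 = -122)
55*Z + (56 - 15) = 55*(-122) + (56 - 15) = -6710 + 41 = -6669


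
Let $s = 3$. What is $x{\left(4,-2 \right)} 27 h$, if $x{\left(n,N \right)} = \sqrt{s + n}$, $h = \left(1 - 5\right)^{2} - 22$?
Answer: $- 162 \sqrt{7} \approx -428.61$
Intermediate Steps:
$h = -6$ ($h = \left(-4\right)^{2} - 22 = 16 - 22 = -6$)
$x{\left(n,N \right)} = \sqrt{3 + n}$
$x{\left(4,-2 \right)} 27 h = \sqrt{3 + 4} \cdot 27 \left(-6\right) = \sqrt{7} \cdot 27 \left(-6\right) = 27 \sqrt{7} \left(-6\right) = - 162 \sqrt{7}$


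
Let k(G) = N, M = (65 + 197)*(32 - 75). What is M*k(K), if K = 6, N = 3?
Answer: -33798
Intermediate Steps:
M = -11266 (M = 262*(-43) = -11266)
k(G) = 3
M*k(K) = -11266*3 = -33798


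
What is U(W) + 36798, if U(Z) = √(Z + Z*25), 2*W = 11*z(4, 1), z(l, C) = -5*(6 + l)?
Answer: 36798 + 5*I*√286 ≈ 36798.0 + 84.558*I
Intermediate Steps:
z(l, C) = -30 - 5*l
W = -275 (W = (11*(-30 - 5*4))/2 = (11*(-30 - 20))/2 = (11*(-50))/2 = (½)*(-550) = -275)
U(Z) = √26*√Z (U(Z) = √(Z + 25*Z) = √(26*Z) = √26*√Z)
U(W) + 36798 = √26*√(-275) + 36798 = √26*(5*I*√11) + 36798 = 5*I*√286 + 36798 = 36798 + 5*I*√286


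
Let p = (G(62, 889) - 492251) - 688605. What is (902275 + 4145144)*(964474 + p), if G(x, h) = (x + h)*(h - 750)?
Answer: -424957347867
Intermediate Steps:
G(x, h) = (-750 + h)*(h + x) (G(x, h) = (h + x)*(-750 + h) = (-750 + h)*(h + x))
p = -1048667 (p = ((889² - 750*889 - 750*62 + 889*62) - 492251) - 688605 = ((790321 - 666750 - 46500 + 55118) - 492251) - 688605 = (132189 - 492251) - 688605 = -360062 - 688605 = -1048667)
(902275 + 4145144)*(964474 + p) = (902275 + 4145144)*(964474 - 1048667) = 5047419*(-84193) = -424957347867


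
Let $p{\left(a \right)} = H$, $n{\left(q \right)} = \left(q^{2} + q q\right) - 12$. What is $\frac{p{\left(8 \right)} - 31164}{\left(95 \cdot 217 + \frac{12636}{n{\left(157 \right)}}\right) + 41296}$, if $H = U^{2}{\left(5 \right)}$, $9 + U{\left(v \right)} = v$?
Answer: $- \frac{767580164}{1525679091} \approx -0.50311$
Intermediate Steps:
$n{\left(q \right)} = -12 + 2 q^{2}$ ($n{\left(q \right)} = \left(q^{2} + q^{2}\right) - 12 = 2 q^{2} - 12 = -12 + 2 q^{2}$)
$U{\left(v \right)} = -9 + v$
$H = 16$ ($H = \left(-9 + 5\right)^{2} = \left(-4\right)^{2} = 16$)
$p{\left(a \right)} = 16$
$\frac{p{\left(8 \right)} - 31164}{\left(95 \cdot 217 + \frac{12636}{n{\left(157 \right)}}\right) + 41296} = \frac{16 - 31164}{\left(95 \cdot 217 + \frac{12636}{-12 + 2 \cdot 157^{2}}\right) + 41296} = - \frac{31148}{\left(20615 + \frac{12636}{-12 + 2 \cdot 24649}\right) + 41296} = - \frac{31148}{\left(20615 + \frac{12636}{-12 + 49298}\right) + 41296} = - \frac{31148}{\left(20615 + \frac{12636}{49286}\right) + 41296} = - \frac{31148}{\left(20615 + 12636 \cdot \frac{1}{49286}\right) + 41296} = - \frac{31148}{\left(20615 + \frac{6318}{24643}\right) + 41296} = - \frac{31148}{\frac{508021763}{24643} + 41296} = - \frac{31148}{\frac{1525679091}{24643}} = \left(-31148\right) \frac{24643}{1525679091} = - \frac{767580164}{1525679091}$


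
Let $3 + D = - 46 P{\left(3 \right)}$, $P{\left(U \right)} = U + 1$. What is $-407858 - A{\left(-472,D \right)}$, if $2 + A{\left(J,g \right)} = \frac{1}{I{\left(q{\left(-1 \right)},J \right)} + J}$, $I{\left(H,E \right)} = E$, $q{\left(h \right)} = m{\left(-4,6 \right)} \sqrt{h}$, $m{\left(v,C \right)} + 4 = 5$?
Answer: $- \frac{385016063}{944} \approx -4.0786 \cdot 10^{5}$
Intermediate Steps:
$m{\left(v,C \right)} = 1$ ($m{\left(v,C \right)} = -4 + 5 = 1$)
$q{\left(h \right)} = \sqrt{h}$ ($q{\left(h \right)} = 1 \sqrt{h} = \sqrt{h}$)
$P{\left(U \right)} = 1 + U$
$D = -187$ ($D = -3 - 46 \left(1 + 3\right) = -3 - 184 = -187$)
$A{\left(J,g \right)} = -2 + \frac{1}{2 J}$ ($A{\left(J,g \right)} = -2 + \frac{1}{J + J} = -2 + \frac{1}{2 J}$)
$-407858 - A{\left(-472,D \right)} = -407858 - \left(-2 + \frac{1}{2 \left(-472\right)}\right) = -407858 - \left(-2 + \frac{1}{2} \left(- \frac{1}{472}\right)\right) = -407858 - \left(-2 - \frac{1}{944}\right) = -407858 - - \frac{1889}{944} = -407858 + \frac{1889}{944} = - \frac{385016063}{944}$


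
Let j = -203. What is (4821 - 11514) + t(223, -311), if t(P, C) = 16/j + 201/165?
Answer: -74714624/11165 ≈ -6691.9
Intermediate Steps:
t(P, C) = 12721/11165 (t(P, C) = 16/(-203) + 201/165 = 16*(-1/203) + 201*(1/165) = -16/203 + 67/55 = 12721/11165)
(4821 - 11514) + t(223, -311) = (4821 - 11514) + 12721/11165 = -6693 + 12721/11165 = -74714624/11165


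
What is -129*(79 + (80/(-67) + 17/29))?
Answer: -19648764/1943 ≈ -10113.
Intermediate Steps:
-129*(79 + (80/(-67) + 17/29)) = -129*(79 + (80*(-1/67) + 17*(1/29))) = -129*(79 + (-80/67 + 17/29)) = -129*(79 - 1181/1943) = -129*152316/1943 = -19648764/1943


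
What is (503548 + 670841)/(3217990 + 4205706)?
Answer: 1174389/7423696 ≈ 0.15819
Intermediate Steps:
(503548 + 670841)/(3217990 + 4205706) = 1174389/7423696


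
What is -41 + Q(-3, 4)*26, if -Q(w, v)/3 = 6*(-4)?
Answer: 1831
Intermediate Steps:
Q(w, v) = 72 (Q(w, v) = -18*(-4) = -3*(-24) = 72)
-41 + Q(-3, 4)*26 = -41 + 72*26 = -41 + 1872 = 1831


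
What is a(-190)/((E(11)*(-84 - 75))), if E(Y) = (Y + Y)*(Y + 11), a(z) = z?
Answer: 95/38478 ≈ 0.0024689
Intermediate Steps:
E(Y) = 2*Y*(11 + Y) (E(Y) = (2*Y)*(11 + Y) = 2*Y*(11 + Y))
a(-190)/((E(11)*(-84 - 75))) = -190*1/(22*(-84 - 75)*(11 + 11)) = -190/((2*11*22)*(-159)) = -190/(484*(-159)) = -190/(-76956) = -190*(-1/76956) = 95/38478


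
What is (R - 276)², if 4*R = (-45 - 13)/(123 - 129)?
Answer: 10778089/144 ≈ 74848.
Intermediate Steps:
R = 29/12 (R = ((-45 - 13)/(123 - 129))/4 = (-58/(-6))/4 = (-58*(-⅙))/4 = (¼)*(29/3) = 29/12 ≈ 2.4167)
(R - 276)² = (29/12 - 276)² = (-3283/12)² = 10778089/144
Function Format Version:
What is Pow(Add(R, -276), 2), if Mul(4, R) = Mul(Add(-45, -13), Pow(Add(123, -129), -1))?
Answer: Rational(10778089, 144) ≈ 74848.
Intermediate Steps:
R = Rational(29, 12) (R = Mul(Rational(1, 4), Mul(Add(-45, -13), Pow(Add(123, -129), -1))) = Mul(Rational(1, 4), Mul(-58, Pow(-6, -1))) = Mul(Rational(1, 4), Mul(-58, Rational(-1, 6))) = Mul(Rational(1, 4), Rational(29, 3)) = Rational(29, 12) ≈ 2.4167)
Pow(Add(R, -276), 2) = Pow(Add(Rational(29, 12), -276), 2) = Pow(Rational(-3283, 12), 2) = Rational(10778089, 144)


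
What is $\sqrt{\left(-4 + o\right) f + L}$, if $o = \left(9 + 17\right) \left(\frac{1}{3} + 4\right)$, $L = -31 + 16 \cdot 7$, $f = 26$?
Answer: $\frac{\sqrt{26157}}{3} \approx 53.91$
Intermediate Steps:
$L = 81$ ($L = -31 + 112 = 81$)
$o = \frac{338}{3}$ ($o = 26 \left(\frac{1}{3} + 4\right) = 26 \cdot \frac{13}{3} = \frac{338}{3} \approx 112.67$)
$\sqrt{\left(-4 + o\right) f + L} = \sqrt{\left(-4 + \frac{338}{3}\right) 26 + 81} = \sqrt{\frac{326}{3} \cdot 26 + 81} = \sqrt{\frac{8476}{3} + 81} = \sqrt{\frac{8719}{3}} = \frac{\sqrt{26157}}{3}$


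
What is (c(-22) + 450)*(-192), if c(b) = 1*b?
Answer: -82176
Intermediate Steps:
c(b) = b
(c(-22) + 450)*(-192) = (-22 + 450)*(-192) = 428*(-192) = -82176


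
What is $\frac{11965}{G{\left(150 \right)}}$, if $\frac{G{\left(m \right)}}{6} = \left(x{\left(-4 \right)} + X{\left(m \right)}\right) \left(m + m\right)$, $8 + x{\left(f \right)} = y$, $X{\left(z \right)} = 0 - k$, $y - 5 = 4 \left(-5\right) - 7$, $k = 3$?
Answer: $- \frac{2393}{11880} \approx -0.20143$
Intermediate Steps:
$y = -22$ ($y = 5 + \left(4 \left(-5\right) - 7\right) = 5 - 27 = -22$)
$X{\left(z \right)} = -3$ ($X{\left(z \right)} = 0 - 3 = -3$)
$x{\left(f \right)} = -30$ ($x{\left(f \right)} = -8 - 22 = -30$)
$G{\left(m \right)} = - 396 m$ ($G{\left(m \right)} = 6 \left(-30 - 3\right) \left(m + m\right) = 6 \left(- 33 \cdot 2 m\right) = 6 \left(- 66 m\right) = - 396 m$)
$\frac{11965}{G{\left(150 \right)}} = \frac{11965}{\left(-396\right) 150} = \frac{11965}{-59400} = 11965 \left(- \frac{1}{59400}\right) = - \frac{2393}{11880}$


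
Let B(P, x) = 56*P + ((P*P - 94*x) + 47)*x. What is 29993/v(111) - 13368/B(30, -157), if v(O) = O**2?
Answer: 24689203031/10119668535 ≈ 2.4397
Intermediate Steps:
B(P, x) = 56*P + x*(47 + P**2 - 94*x) (B(P, x) = 56*P + ((P**2 - 94*x) + 47)*x = 56*P + (47 + P**2 - 94*x)*x = 56*P + x*(47 + P**2 - 94*x))
29993/v(111) - 13368/B(30, -157) = 29993/(111**2) - 13368/(-94*(-157)**2 + 47*(-157) + 56*30 - 157*30**2) = 29993/12321 - 13368/(-94*24649 - 7379 + 1680 - 157*900) = 29993*(1/12321) - 13368/(-2317006 - 7379 + 1680 - 141300) = 29993/12321 - 13368/(-2464005) = 29993/12321 - 13368*(-1/2464005) = 29993/12321 + 4456/821335 = 24689203031/10119668535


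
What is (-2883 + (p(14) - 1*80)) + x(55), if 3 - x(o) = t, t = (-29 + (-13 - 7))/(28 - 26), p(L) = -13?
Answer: -5897/2 ≈ -2948.5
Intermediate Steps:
t = -49/2 (t = (-29 - 20)/2 = -49*1/2 = -49/2 ≈ -24.500)
x(o) = 55/2 (x(o) = 3 - 1*(-49/2) = 3 + 49/2 = 55/2)
(-2883 + (p(14) - 1*80)) + x(55) = (-2883 + (-13 - 1*80)) + 55/2 = (-2883 + (-13 - 80)) + 55/2 = (-2883 - 93) + 55/2 = -2976 + 55/2 = -5897/2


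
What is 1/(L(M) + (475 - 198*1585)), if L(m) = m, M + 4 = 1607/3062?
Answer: -3062/959503651 ≈ -3.1912e-6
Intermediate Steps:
M = -10641/3062 (M = -4 + 1607/3062 = -10641/3062 ≈ -3.4752)
1/(L(M) + (475 - 198*1585)) = 1/(-10641/3062 + (475 - 198*1585)) = 1/(-10641/3062 + (475 - 313830)) = 1/(-10641/3062 - 313355) = 1/(-959503651/3062) = -3062/959503651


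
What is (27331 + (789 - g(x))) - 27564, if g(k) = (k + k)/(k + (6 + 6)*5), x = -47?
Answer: 7322/13 ≈ 563.23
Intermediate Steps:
g(k) = 2*k/(60 + k) (g(k) = (2*k)/(k + 12*5) = (2*k)/(k + 60) = (2*k)/(60 + k) = 2*k/(60 + k))
(27331 + (789 - g(x))) - 27564 = (27331 + (789 - 2*(-47)/(60 - 47))) - 27564 = (27331 + (789 - 2*(-47)/13)) - 27564 = (27331 + (789 - 1*(-94/13))) - 27564 = (27331 + (789 + 94/13)) - 27564 = (27331 + 10351/13) - 27564 = 365654/13 - 27564 = 7322/13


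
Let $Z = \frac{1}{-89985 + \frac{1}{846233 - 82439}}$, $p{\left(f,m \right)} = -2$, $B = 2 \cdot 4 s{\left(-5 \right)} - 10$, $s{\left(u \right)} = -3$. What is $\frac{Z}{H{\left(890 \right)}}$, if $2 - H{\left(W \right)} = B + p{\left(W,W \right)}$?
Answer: $- \frac{381897}{1305870058691} \approx -2.9245 \cdot 10^{-7}$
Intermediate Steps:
$B = -34$ ($B = 2 \cdot 4 \left(-3\right) - 10 = 8 \left(-3\right) - 10 = -24 - 10 = -34$)
$H{\left(W \right)} = 38$ ($H{\left(W \right)} = 2 - \left(-34 - 2\right) = 2 - -36 = 2 + 36 = 38$)
$Z = - \frac{763794}{68730003089}$ ($Z = \frac{1}{-89985 + \frac{1}{763794}} = \frac{1}{- \frac{68730003089}{763794}} = - \frac{763794}{68730003089} \approx -1.1113 \cdot 10^{-5}$)
$\frac{Z}{H{\left(890 \right)}} = - \frac{763794}{68730003089 \cdot 38} = \left(- \frac{763794}{68730003089}\right) \frac{1}{38} = - \frac{381897}{1305870058691}$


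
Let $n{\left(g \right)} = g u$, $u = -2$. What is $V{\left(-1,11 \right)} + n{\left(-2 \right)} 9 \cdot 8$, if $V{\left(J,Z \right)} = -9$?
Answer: $279$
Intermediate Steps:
$n{\left(g \right)} = - 2 g$ ($n{\left(g \right)} = g \left(-2\right) = - 2 g$)
$V{\left(-1,11 \right)} + n{\left(-2 \right)} 9 \cdot 8 = -9 + \left(-2\right) \left(-2\right) 9 \cdot 8 = -9 + 4 \cdot 72 = -9 + 288 = 279$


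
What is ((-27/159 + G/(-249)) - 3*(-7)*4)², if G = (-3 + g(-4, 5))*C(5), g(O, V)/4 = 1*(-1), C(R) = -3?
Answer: 135717086404/19351201 ≈ 7013.4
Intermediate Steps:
g(O, V) = -4 (g(O, V) = 4*(1*(-1)) = 4*(-1) = -4)
G = 21 (G = (-3 - 4)*(-3) = -7*(-3) = 21)
((-27/159 + G/(-249)) - 3*(-7)*4)² = ((-27/159 + 21/(-249)) - 3*(-7)*4)² = ((-27*1/159 + 21*(-1/249)) + 21*4)² = ((-9/53 - 7/83) + 84)² = (-1118/4399 + 84)² = (368398/4399)² = 135717086404/19351201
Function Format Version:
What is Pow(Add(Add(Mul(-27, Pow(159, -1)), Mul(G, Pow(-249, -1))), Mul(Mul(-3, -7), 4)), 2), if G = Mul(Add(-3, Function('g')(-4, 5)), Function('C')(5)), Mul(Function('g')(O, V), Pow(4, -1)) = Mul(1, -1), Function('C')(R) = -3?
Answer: Rational(135717086404, 19351201) ≈ 7013.4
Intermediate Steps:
Function('g')(O, V) = -4 (Function('g')(O, V) = Mul(4, Mul(1, -1)) = Mul(4, -1) = -4)
G = 21 (G = Mul(Add(-3, -4), -3) = Mul(-7, -3) = 21)
Pow(Add(Add(Mul(-27, Pow(159, -1)), Mul(G, Pow(-249, -1))), Mul(Mul(-3, -7), 4)), 2) = Pow(Add(Add(Mul(-27, Pow(159, -1)), Mul(21, Pow(-249, -1))), Mul(Mul(-3, -7), 4)), 2) = Pow(Add(Add(Mul(-27, Rational(1, 159)), Mul(21, Rational(-1, 249))), Mul(21, 4)), 2) = Pow(Add(Add(Rational(-9, 53), Rational(-7, 83)), 84), 2) = Pow(Add(Rational(-1118, 4399), 84), 2) = Pow(Rational(368398, 4399), 2) = Rational(135717086404, 19351201)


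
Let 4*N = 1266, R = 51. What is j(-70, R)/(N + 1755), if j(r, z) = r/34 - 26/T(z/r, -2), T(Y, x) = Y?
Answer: 3430/211293 ≈ 0.016233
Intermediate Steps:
N = 633/2 (N = (¼)*1266 = 633/2 ≈ 316.50)
j(r, z) = r/34 - 26*r/z
j(-70, R)/(N + 1755) = ((1/34)*(-70)*(-884 + 51)/51)/(633/2 + 1755) = ((1/34)*(-70)*(1/51)*(-833))/(4143/2) = (1715/51)*(2/4143) = 3430/211293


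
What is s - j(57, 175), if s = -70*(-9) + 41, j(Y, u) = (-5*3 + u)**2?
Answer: -24929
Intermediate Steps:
j(Y, u) = (-15 + u)**2
s = 671 (s = 630 + 41 = 671)
s - j(57, 175) = 671 - (-15 + 175)**2 = 671 - 1*160**2 = 671 - 1*25600 = 671 - 25600 = -24929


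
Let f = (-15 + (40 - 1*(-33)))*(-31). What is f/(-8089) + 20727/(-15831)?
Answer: -15466285/14228551 ≈ -1.0870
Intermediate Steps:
f = -1798 (f = (-15 + (40 + 33))*(-31) = (-15 + 73)*(-31) = 58*(-31) = -1798)
f/(-8089) + 20727/(-15831) = -1798/(-8089) + 20727/(-15831) = -1798*(-1/8089) + 20727*(-1/15831) = 1798/8089 - 2303/1759 = -15466285/14228551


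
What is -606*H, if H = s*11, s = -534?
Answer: 3559644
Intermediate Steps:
H = -5874 (H = -534*11 = -5874)
-606*H = -606*(-5874) = 3559644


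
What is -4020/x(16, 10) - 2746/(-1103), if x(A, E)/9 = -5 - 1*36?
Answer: 1815778/135669 ≈ 13.384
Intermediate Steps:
x(A, E) = -369 (x(A, E) = 9*(-5 - 1*36) = 9*(-5 - 36) = 9*(-41) = -369)
-4020/x(16, 10) - 2746/(-1103) = -4020/(-369) - 2746/(-1103) = -4020*(-1/369) - 2746*(-1/1103) = 1340/123 + 2746/1103 = 1815778/135669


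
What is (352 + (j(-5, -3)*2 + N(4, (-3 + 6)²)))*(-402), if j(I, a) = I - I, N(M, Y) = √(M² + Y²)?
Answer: -141504 - 402*√97 ≈ -1.4546e+5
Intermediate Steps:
j(I, a) = 0
(352 + (j(-5, -3)*2 + N(4, (-3 + 6)²)))*(-402) = (352 + (0*2 + √(4² + ((-3 + 6)²)²)))*(-402) = (352 + (0 + √(16 + (3²)²)))*(-402) = (352 + (0 + √(16 + 9²)))*(-402) = (352 + (0 + √(16 + 81)))*(-402) = (352 + (0 + √97))*(-402) = (352 + √97)*(-402) = -141504 - 402*√97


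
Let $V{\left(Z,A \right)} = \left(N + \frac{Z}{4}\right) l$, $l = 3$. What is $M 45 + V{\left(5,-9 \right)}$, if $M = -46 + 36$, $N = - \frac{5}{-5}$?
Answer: $- \frac{1773}{4} \approx -443.25$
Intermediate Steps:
$N = 1$ ($N = \left(-5\right) \left(- \frac{1}{5}\right) = 1$)
$V{\left(Z,A \right)} = 3 + \frac{3 Z}{4}$ ($V{\left(Z,A \right)} = \left(1 + \frac{Z}{4}\right) 3 = 3 + \frac{3 Z}{4}$)
$M = -10$
$M 45 + V{\left(5,-9 \right)} = \left(-10\right) 45 + \left(3 + \frac{3}{4} \cdot 5\right) = -450 + \left(3 + \frac{15}{4}\right) = -450 + \frac{27}{4} = - \frac{1773}{4}$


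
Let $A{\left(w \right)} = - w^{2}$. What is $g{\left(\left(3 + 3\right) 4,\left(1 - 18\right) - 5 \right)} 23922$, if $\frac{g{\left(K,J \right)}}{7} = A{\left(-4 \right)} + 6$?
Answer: $-1674540$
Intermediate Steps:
$g{\left(K,J \right)} = -70$ ($g{\left(K,J \right)} = 7 \left(- \left(-4\right)^{2} + 6\right) = 7 \left(\left(-1\right) 16 + 6\right) = 7 \left(-16 + 6\right) = 7 \left(-10\right) = -70$)
$g{\left(\left(3 + 3\right) 4,\left(1 - 18\right) - 5 \right)} 23922 = \left(-70\right) 23922 = -1674540$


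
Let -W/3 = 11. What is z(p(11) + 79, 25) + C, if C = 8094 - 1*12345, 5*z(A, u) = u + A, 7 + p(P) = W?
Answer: -21191/5 ≈ -4238.2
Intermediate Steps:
W = -33 (W = -3*11 = -33)
p(P) = -40 (p(P) = -7 - 33 = -40)
z(A, u) = A/5 + u/5 (z(A, u) = (u + A)/5 = (A + u)/5 = A/5 + u/5)
C = -4251 (C = 8094 - 12345 = -4251)
z(p(11) + 79, 25) + C = ((-40 + 79)/5 + (⅕)*25) - 4251 = ((⅕)*39 + 5) - 4251 = (39/5 + 5) - 4251 = 64/5 - 4251 = -21191/5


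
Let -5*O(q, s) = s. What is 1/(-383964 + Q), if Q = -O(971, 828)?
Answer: -5/1918992 ≈ -2.6055e-6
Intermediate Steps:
O(q, s) = -s/5
Q = 828/5 (Q = -(-1)*828/5 = -1*(-828/5) = 828/5 ≈ 165.60)
1/(-383964 + Q) = 1/(-383964 + 828/5) = 1/(-1918992/5) = -5/1918992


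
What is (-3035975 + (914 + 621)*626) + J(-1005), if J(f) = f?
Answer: -2076070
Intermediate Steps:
(-3035975 + (914 + 621)*626) + J(-1005) = (-3035975 + (914 + 621)*626) - 1005 = (-3035975 + 1535*626) - 1005 = (-3035975 + 960910) - 1005 = -2075065 - 1005 = -2076070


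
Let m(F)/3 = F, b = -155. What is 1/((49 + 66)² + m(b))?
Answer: 1/12760 ≈ 7.8370e-5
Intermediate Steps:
m(F) = 3*F
1/((49 + 66)² + m(b)) = 1/((49 + 66)² + 3*(-155)) = 1/(115² - 465) = 1/(13225 - 465) = 1/12760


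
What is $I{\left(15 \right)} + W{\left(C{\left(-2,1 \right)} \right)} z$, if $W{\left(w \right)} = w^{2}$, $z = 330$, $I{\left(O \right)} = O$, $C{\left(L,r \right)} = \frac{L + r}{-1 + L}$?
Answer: $\frac{155}{3} \approx 51.667$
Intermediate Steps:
$C{\left(L,r \right)} = \frac{L + r}{-1 + L}$
$I{\left(15 \right)} + W{\left(C{\left(-2,1 \right)} \right)} z = 15 + \left(\frac{-2 + 1}{-1 - 2}\right)^{2} \cdot 330 = 15 + \left(\frac{1}{-3} \left(-1\right)\right)^{2} \cdot 330 = 15 + \left(\left(- \frac{1}{3}\right) \left(-1\right)\right)^{2} \cdot 330 = 15 + \left(\frac{1}{3}\right)^{2} \cdot 330 = 15 + \frac{1}{9} \cdot 330 = 15 + \frac{110}{3} = \frac{155}{3}$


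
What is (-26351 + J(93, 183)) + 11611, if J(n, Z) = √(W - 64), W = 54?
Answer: -14740 + I*√10 ≈ -14740.0 + 3.1623*I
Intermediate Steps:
J(n, Z) = I*√10 (J(n, Z) = √(54 - 64) = √(-10) = I*√10)
(-26351 + J(93, 183)) + 11611 = (-26351 + I*√10) + 11611 = -14740 + I*√10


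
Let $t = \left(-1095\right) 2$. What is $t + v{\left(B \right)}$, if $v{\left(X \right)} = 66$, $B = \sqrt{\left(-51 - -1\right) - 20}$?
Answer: $-2124$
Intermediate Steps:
$B = i \sqrt{70}$ ($B = \sqrt{\left(-51 + 1\right) - 20} = \sqrt{-50 - 20} = \sqrt{-70} = i \sqrt{70} \approx 8.3666 i$)
$t = -2190$
$t + v{\left(B \right)} = -2190 + 66 = -2124$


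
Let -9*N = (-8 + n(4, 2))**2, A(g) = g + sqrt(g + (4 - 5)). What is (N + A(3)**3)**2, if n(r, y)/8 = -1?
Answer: 158443/81 + 8642*sqrt(2)/9 ≈ 3314.0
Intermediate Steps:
n(r, y) = -8 (n(r, y) = 8*(-1) = -8)
A(g) = g + sqrt(-1 + g) (A(g) = g + sqrt(g - 1) = g + sqrt(-1 + g))
N = -256/9 (N = -(-8 - 8)**2/9 = -1/9*(-16)**2 = -1/9*256 = -256/9 ≈ -28.444)
(N + A(3)**3)**2 = (-256/9 + (3 + sqrt(-1 + 3))**3)**2 = (-256/9 + (3 + sqrt(2))**3)**2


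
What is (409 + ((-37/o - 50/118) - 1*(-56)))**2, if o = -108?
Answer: 8776187026369/40602384 ≈ 2.1615e+5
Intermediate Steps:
(409 + ((-37/o - 50/118) - 1*(-56)))**2 = (409 + ((-37/(-108) - 50/118) - 1*(-56)))**2 = (409 + ((-37*(-1/108) - 50*1/118) + 56))**2 = (409 + ((37/108 - 25/59) + 56))**2 = (409 + (-517/6372 + 56))**2 = (409 + 356315/6372)**2 = (2962463/6372)**2 = 8776187026369/40602384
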